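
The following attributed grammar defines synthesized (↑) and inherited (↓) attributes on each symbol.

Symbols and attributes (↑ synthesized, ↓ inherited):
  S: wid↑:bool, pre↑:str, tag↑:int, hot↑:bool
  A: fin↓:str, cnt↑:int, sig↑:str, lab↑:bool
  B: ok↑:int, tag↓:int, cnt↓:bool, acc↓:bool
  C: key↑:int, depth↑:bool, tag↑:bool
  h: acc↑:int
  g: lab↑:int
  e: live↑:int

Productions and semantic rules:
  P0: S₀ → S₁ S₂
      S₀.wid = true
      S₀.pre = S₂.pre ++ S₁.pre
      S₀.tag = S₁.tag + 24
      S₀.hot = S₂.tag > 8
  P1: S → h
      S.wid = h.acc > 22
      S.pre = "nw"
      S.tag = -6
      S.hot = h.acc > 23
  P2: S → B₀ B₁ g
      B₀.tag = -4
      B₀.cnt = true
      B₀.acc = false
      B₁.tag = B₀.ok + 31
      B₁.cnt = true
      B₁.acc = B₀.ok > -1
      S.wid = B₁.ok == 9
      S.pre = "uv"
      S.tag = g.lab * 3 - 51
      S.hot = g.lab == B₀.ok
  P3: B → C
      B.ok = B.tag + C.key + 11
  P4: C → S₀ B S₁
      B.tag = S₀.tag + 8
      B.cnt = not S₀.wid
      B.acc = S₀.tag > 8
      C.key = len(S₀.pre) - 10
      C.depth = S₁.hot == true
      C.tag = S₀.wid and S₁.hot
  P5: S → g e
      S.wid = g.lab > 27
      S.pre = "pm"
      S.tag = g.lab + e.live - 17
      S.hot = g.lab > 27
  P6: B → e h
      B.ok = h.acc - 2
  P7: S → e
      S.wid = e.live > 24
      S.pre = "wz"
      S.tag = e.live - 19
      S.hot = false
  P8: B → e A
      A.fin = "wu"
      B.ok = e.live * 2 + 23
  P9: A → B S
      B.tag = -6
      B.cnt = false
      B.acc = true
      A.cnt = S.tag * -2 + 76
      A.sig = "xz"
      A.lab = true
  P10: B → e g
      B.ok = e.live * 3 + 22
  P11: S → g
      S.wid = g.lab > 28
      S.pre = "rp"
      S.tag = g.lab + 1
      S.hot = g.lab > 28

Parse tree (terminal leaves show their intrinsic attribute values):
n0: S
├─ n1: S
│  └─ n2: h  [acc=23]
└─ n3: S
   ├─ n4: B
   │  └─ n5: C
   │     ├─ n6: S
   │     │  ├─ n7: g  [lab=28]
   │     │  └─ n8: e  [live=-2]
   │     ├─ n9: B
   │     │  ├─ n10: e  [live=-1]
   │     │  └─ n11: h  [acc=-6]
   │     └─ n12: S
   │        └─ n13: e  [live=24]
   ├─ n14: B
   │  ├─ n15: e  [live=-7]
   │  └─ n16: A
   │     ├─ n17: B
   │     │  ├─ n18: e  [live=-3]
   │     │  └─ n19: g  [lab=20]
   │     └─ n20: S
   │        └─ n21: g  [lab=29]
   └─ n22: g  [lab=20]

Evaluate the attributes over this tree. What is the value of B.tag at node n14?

1. n2.acc = 23  [terminal]
2. n1.wid = true  [h.acc > 22]
3. n1.pre = "nw"  ["nw"]
4. n1.tag = -6  [-6]
5. n1.hot = false  [h.acc > 23]
6. n4.tag = -4  [-4]
7. n4.cnt = true  [true]
8. n4.acc = false  [false]
9. n7.lab = 28  [terminal]
10. n8.live = -2  [terminal]
11. n6.wid = true  [g.lab > 27]
12. n6.pre = "pm"  ["pm"]
13. n6.tag = 9  [g.lab + e.live - 17]
14. n6.hot = true  [g.lab > 27]
15. n9.tag = 17  [S₀.tag + 8]
16. n9.cnt = false  [not S₀.wid]
17. n9.acc = true  [S₀.tag > 8]
18. n10.live = -1  [terminal]
19. n11.acc = -6  [terminal]
20. n9.ok = -8  [h.acc - 2]
21. n13.live = 24  [terminal]
22. n12.wid = false  [e.live > 24]
23. n12.pre = "wz"  ["wz"]
24. n12.tag = 5  [e.live - 19]
25. n12.hot = false  [false]
26. n5.key = -8  [len(S₀.pre) - 10]
27. n5.depth = false  [S₁.hot == true]
28. n5.tag = false  [S₀.wid and S₁.hot]
29. n4.ok = -1  [B.tag + C.key + 11]
30. n14.tag = 30  [B₀.ok + 31]
31. n14.cnt = true  [true]
32. n14.acc = false  [B₀.ok > -1]
33. n15.live = -7  [terminal]
34. n16.fin = "wu"  ["wu"]
35. n17.tag = -6  [-6]
36. n17.cnt = false  [false]
37. n17.acc = true  [true]
38. n18.live = -3  [terminal]
39. n19.lab = 20  [terminal]
40. n17.ok = 13  [e.live * 3 + 22]
41. n21.lab = 29  [terminal]
42. n20.wid = true  [g.lab > 28]
43. n20.pre = "rp"  ["rp"]
44. n20.tag = 30  [g.lab + 1]
45. n20.hot = true  [g.lab > 28]
46. n16.cnt = 16  [S.tag * -2 + 76]
47. n16.sig = "xz"  ["xz"]
48. n16.lab = true  [true]
49. n14.ok = 9  [e.live * 2 + 23]
50. n22.lab = 20  [terminal]
51. n3.wid = true  [B₁.ok == 9]
52. n3.pre = "uv"  ["uv"]
53. n3.tag = 9  [g.lab * 3 - 51]
54. n3.hot = false  [g.lab == B₀.ok]
55. n0.wid = true  [true]
56. n0.pre = "uvnw"  [S₂.pre ++ S₁.pre]
57. n0.tag = 18  [S₁.tag + 24]
58. n0.hot = true  [S₂.tag > 8]

30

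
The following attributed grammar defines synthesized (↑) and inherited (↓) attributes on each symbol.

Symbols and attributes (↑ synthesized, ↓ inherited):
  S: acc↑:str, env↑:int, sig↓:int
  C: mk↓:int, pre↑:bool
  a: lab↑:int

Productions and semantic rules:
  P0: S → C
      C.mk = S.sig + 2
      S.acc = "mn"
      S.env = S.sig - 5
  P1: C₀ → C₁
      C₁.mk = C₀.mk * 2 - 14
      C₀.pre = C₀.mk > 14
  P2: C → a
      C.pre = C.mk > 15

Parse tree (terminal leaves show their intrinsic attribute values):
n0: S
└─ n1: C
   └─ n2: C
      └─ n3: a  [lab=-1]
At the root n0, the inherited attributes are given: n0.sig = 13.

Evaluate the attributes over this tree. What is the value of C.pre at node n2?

true

1. n0.sig = 13  [given at root]
2. n1.mk = 15  [S.sig + 2]
3. n2.mk = 16  [C₀.mk * 2 - 14]
4. n3.lab = -1  [terminal]
5. n2.pre = true  [C.mk > 15]
6. n1.pre = true  [C₀.mk > 14]
7. n0.acc = "mn"  ["mn"]
8. n0.env = 8  [S.sig - 5]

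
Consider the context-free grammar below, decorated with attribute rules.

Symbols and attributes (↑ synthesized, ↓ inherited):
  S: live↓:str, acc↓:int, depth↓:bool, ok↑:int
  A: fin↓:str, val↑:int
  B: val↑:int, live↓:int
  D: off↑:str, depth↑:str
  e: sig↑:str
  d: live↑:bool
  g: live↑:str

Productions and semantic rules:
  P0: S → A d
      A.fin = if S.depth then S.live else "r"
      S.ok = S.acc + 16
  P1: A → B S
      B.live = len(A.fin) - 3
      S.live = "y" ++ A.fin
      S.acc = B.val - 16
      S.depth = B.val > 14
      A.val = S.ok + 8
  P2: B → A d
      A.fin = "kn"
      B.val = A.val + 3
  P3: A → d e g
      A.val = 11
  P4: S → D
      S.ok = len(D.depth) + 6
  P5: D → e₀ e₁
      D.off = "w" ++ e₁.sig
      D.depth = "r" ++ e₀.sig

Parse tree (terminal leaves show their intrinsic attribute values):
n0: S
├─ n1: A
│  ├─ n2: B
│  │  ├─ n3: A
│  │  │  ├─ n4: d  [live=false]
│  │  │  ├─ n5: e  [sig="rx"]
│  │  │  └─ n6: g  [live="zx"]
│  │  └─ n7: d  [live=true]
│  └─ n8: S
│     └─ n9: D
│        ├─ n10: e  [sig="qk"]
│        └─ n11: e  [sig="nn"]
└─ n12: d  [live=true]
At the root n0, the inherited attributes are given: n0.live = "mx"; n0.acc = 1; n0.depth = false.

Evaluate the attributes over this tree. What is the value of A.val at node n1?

1. n0.live = "mx"  [given at root]
2. n0.acc = 1  [given at root]
3. n0.depth = false  [given at root]
4. n1.fin = "r"  [if S.depth then S.live else "r"]
5. n2.live = -2  [len(A.fin) - 3]
6. n3.fin = "kn"  ["kn"]
7. n4.live = false  [terminal]
8. n5.sig = "rx"  [terminal]
9. n6.live = "zx"  [terminal]
10. n3.val = 11  [11]
11. n7.live = true  [terminal]
12. n2.val = 14  [A.val + 3]
13. n8.live = "yr"  ["y" ++ A.fin]
14. n8.acc = -2  [B.val - 16]
15. n8.depth = false  [B.val > 14]
16. n10.sig = "qk"  [terminal]
17. n11.sig = "nn"  [terminal]
18. n9.off = "wnn"  ["w" ++ e₁.sig]
19. n9.depth = "rqk"  ["r" ++ e₀.sig]
20. n8.ok = 9  [len(D.depth) + 6]
21. n1.val = 17  [S.ok + 8]
22. n12.live = true  [terminal]
23. n0.ok = 17  [S.acc + 16]

17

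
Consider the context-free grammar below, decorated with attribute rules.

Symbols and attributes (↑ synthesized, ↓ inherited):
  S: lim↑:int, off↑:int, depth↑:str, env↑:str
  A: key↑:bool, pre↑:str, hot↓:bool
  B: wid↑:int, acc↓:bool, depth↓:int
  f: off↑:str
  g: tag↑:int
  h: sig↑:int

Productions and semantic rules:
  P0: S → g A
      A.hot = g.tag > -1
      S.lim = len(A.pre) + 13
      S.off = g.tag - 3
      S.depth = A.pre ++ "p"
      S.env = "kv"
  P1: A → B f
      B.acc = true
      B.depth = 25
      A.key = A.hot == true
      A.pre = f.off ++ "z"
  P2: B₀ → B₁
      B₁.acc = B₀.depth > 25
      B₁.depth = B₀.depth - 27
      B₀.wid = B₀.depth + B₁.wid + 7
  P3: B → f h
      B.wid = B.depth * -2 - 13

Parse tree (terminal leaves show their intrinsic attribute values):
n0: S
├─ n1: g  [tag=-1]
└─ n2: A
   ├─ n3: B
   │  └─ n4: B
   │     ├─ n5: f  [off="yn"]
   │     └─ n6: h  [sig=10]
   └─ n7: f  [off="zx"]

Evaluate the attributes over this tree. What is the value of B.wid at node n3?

1. n1.tag = -1  [terminal]
2. n2.hot = false  [g.tag > -1]
3. n3.acc = true  [true]
4. n3.depth = 25  [25]
5. n4.acc = false  [B₀.depth > 25]
6. n4.depth = -2  [B₀.depth - 27]
7. n5.off = "yn"  [terminal]
8. n6.sig = 10  [terminal]
9. n4.wid = -9  [B.depth * -2 - 13]
10. n3.wid = 23  [B₀.depth + B₁.wid + 7]
11. n7.off = "zx"  [terminal]
12. n2.key = false  [A.hot == true]
13. n2.pre = "zxz"  [f.off ++ "z"]
14. n0.lim = 16  [len(A.pre) + 13]
15. n0.off = -4  [g.tag - 3]
16. n0.depth = "zxzp"  [A.pre ++ "p"]
17. n0.env = "kv"  ["kv"]

23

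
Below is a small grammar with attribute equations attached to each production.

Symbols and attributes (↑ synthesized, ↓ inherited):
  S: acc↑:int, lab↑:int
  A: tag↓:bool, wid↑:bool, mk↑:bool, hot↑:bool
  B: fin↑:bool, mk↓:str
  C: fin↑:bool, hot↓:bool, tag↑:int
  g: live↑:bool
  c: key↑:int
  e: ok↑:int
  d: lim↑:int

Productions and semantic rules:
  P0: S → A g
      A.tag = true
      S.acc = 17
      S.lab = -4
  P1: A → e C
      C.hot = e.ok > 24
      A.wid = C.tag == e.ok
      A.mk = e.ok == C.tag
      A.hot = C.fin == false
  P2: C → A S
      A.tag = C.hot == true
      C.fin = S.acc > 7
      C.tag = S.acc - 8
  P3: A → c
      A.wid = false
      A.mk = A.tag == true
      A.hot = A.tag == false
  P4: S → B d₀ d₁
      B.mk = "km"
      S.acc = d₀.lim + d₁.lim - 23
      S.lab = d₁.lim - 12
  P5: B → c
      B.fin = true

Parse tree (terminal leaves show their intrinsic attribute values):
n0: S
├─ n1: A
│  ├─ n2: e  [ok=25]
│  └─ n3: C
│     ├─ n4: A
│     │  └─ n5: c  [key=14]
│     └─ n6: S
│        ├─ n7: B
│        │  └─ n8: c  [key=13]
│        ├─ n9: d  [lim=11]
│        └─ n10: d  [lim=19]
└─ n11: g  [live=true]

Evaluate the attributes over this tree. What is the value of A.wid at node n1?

false

1. n1.tag = true  [true]
2. n2.ok = 25  [terminal]
3. n3.hot = true  [e.ok > 24]
4. n4.tag = true  [C.hot == true]
5. n5.key = 14  [terminal]
6. n4.wid = false  [false]
7. n4.mk = true  [A.tag == true]
8. n4.hot = false  [A.tag == false]
9. n7.mk = "km"  ["km"]
10. n8.key = 13  [terminal]
11. n7.fin = true  [true]
12. n9.lim = 11  [terminal]
13. n10.lim = 19  [terminal]
14. n6.acc = 7  [d₀.lim + d₁.lim - 23]
15. n6.lab = 7  [d₁.lim - 12]
16. n3.fin = false  [S.acc > 7]
17. n3.tag = -1  [S.acc - 8]
18. n1.wid = false  [C.tag == e.ok]
19. n1.mk = false  [e.ok == C.tag]
20. n1.hot = true  [C.fin == false]
21. n11.live = true  [terminal]
22. n0.acc = 17  [17]
23. n0.lab = -4  [-4]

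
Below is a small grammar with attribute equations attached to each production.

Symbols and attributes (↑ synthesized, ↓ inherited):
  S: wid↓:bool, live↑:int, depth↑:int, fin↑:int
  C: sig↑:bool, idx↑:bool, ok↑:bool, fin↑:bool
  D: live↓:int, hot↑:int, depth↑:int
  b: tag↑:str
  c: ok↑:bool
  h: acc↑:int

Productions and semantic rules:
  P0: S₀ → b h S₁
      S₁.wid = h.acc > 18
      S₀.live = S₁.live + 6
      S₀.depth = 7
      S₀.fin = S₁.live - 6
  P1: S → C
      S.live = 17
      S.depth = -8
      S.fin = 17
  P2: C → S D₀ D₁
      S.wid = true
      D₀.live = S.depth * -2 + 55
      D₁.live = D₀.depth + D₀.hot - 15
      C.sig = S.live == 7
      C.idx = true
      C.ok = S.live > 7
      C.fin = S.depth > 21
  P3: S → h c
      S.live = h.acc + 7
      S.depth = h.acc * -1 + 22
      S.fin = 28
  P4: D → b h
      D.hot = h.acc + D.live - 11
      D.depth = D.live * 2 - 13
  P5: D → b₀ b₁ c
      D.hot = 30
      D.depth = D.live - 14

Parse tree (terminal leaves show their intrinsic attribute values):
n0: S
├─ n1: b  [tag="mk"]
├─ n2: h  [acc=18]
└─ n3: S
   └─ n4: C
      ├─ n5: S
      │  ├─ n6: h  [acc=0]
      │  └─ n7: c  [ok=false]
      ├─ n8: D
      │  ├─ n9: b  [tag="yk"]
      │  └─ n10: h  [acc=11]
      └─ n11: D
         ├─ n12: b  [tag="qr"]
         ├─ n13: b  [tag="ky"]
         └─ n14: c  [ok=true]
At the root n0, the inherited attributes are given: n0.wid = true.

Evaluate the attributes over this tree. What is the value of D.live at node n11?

1. n0.wid = true  [given at root]
2. n1.tag = "mk"  [terminal]
3. n2.acc = 18  [terminal]
4. n3.wid = false  [h.acc > 18]
5. n5.wid = true  [true]
6. n6.acc = 0  [terminal]
7. n7.ok = false  [terminal]
8. n5.live = 7  [h.acc + 7]
9. n5.depth = 22  [h.acc * -1 + 22]
10. n5.fin = 28  [28]
11. n8.live = 11  [S.depth * -2 + 55]
12. n9.tag = "yk"  [terminal]
13. n10.acc = 11  [terminal]
14. n8.hot = 11  [h.acc + D.live - 11]
15. n8.depth = 9  [D.live * 2 - 13]
16. n11.live = 5  [D₀.depth + D₀.hot - 15]
17. n12.tag = "qr"  [terminal]
18. n13.tag = "ky"  [terminal]
19. n14.ok = true  [terminal]
20. n11.hot = 30  [30]
21. n11.depth = -9  [D.live - 14]
22. n4.sig = true  [S.live == 7]
23. n4.idx = true  [true]
24. n4.ok = false  [S.live > 7]
25. n4.fin = true  [S.depth > 21]
26. n3.live = 17  [17]
27. n3.depth = -8  [-8]
28. n3.fin = 17  [17]
29. n0.live = 23  [S₁.live + 6]
30. n0.depth = 7  [7]
31. n0.fin = 11  [S₁.live - 6]

5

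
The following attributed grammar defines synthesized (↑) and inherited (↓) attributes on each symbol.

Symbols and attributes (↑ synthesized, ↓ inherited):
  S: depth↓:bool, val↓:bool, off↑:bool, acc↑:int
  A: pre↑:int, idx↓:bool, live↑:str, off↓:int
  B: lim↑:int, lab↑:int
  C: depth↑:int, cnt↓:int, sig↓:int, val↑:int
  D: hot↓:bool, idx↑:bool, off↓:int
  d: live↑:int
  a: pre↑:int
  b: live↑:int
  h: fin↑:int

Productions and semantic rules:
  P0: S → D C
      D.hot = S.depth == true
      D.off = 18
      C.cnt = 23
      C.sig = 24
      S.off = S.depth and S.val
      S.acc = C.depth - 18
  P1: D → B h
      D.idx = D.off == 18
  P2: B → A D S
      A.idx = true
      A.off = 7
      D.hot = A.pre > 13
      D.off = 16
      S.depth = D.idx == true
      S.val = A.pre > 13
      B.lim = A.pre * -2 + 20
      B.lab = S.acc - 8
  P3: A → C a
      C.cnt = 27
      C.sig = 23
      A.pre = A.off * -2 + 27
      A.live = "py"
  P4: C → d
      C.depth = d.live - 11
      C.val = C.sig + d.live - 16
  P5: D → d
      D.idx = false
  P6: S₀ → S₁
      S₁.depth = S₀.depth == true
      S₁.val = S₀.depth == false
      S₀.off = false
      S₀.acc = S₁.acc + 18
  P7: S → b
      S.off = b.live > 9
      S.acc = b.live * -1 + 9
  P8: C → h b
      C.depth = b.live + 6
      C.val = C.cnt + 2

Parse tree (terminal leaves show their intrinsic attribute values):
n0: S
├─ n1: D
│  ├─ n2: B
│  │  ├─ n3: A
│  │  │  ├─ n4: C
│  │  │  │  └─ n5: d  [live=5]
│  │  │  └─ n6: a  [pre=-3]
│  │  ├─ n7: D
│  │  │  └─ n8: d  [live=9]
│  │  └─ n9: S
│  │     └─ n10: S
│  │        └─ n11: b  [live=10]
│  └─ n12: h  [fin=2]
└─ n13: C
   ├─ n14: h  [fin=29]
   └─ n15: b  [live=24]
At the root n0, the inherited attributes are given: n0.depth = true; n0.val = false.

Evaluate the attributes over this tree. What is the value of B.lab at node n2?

9

1. n0.depth = true  [given at root]
2. n0.val = false  [given at root]
3. n1.hot = true  [S.depth == true]
4. n1.off = 18  [18]
5. n3.idx = true  [true]
6. n3.off = 7  [7]
7. n4.cnt = 27  [27]
8. n4.sig = 23  [23]
9. n5.live = 5  [terminal]
10. n4.depth = -6  [d.live - 11]
11. n4.val = 12  [C.sig + d.live - 16]
12. n6.pre = -3  [terminal]
13. n3.pre = 13  [A.off * -2 + 27]
14. n3.live = "py"  ["py"]
15. n7.hot = false  [A.pre > 13]
16. n7.off = 16  [16]
17. n8.live = 9  [terminal]
18. n7.idx = false  [false]
19. n9.depth = false  [D.idx == true]
20. n9.val = false  [A.pre > 13]
21. n10.depth = false  [S₀.depth == true]
22. n10.val = true  [S₀.depth == false]
23. n11.live = 10  [terminal]
24. n10.off = true  [b.live > 9]
25. n10.acc = -1  [b.live * -1 + 9]
26. n9.off = false  [false]
27. n9.acc = 17  [S₁.acc + 18]
28. n2.lim = -6  [A.pre * -2 + 20]
29. n2.lab = 9  [S.acc - 8]
30. n12.fin = 2  [terminal]
31. n1.idx = true  [D.off == 18]
32. n13.cnt = 23  [23]
33. n13.sig = 24  [24]
34. n14.fin = 29  [terminal]
35. n15.live = 24  [terminal]
36. n13.depth = 30  [b.live + 6]
37. n13.val = 25  [C.cnt + 2]
38. n0.off = false  [S.depth and S.val]
39. n0.acc = 12  [C.depth - 18]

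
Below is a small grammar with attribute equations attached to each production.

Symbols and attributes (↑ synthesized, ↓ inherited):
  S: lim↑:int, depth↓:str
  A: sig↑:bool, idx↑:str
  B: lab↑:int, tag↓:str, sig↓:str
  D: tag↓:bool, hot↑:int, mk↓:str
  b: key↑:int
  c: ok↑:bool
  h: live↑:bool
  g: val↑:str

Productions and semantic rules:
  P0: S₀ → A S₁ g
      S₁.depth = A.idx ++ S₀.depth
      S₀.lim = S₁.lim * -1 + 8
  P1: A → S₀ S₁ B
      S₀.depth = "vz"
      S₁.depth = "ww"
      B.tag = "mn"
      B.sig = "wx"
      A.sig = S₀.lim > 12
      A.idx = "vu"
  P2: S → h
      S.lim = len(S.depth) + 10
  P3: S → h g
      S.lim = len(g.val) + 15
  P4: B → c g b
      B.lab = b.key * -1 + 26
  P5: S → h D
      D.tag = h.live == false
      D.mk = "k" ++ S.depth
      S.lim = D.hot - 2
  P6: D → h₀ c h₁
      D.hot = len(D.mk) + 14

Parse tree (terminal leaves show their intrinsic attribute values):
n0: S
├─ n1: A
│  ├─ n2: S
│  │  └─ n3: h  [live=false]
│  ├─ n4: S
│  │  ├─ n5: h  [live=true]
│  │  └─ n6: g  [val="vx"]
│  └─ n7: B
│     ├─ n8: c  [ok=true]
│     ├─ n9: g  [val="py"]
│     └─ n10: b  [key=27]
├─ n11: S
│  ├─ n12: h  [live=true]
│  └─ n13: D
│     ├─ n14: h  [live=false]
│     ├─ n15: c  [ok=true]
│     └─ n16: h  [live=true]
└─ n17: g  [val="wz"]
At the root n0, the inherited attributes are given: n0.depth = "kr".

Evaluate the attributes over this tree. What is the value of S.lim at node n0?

1. n0.depth = "kr"  [given at root]
2. n2.depth = "vz"  ["vz"]
3. n3.live = false  [terminal]
4. n2.lim = 12  [len(S.depth) + 10]
5. n4.depth = "ww"  ["ww"]
6. n5.live = true  [terminal]
7. n6.val = "vx"  [terminal]
8. n4.lim = 17  [len(g.val) + 15]
9. n7.tag = "mn"  ["mn"]
10. n7.sig = "wx"  ["wx"]
11. n8.ok = true  [terminal]
12. n9.val = "py"  [terminal]
13. n10.key = 27  [terminal]
14. n7.lab = -1  [b.key * -1 + 26]
15. n1.sig = false  [S₀.lim > 12]
16. n1.idx = "vu"  ["vu"]
17. n11.depth = "vukr"  [A.idx ++ S₀.depth]
18. n12.live = true  [terminal]
19. n13.tag = false  [h.live == false]
20. n13.mk = "kvukr"  ["k" ++ S.depth]
21. n14.live = false  [terminal]
22. n15.ok = true  [terminal]
23. n16.live = true  [terminal]
24. n13.hot = 19  [len(D.mk) + 14]
25. n11.lim = 17  [D.hot - 2]
26. n17.val = "wz"  [terminal]
27. n0.lim = -9  [S₁.lim * -1 + 8]

-9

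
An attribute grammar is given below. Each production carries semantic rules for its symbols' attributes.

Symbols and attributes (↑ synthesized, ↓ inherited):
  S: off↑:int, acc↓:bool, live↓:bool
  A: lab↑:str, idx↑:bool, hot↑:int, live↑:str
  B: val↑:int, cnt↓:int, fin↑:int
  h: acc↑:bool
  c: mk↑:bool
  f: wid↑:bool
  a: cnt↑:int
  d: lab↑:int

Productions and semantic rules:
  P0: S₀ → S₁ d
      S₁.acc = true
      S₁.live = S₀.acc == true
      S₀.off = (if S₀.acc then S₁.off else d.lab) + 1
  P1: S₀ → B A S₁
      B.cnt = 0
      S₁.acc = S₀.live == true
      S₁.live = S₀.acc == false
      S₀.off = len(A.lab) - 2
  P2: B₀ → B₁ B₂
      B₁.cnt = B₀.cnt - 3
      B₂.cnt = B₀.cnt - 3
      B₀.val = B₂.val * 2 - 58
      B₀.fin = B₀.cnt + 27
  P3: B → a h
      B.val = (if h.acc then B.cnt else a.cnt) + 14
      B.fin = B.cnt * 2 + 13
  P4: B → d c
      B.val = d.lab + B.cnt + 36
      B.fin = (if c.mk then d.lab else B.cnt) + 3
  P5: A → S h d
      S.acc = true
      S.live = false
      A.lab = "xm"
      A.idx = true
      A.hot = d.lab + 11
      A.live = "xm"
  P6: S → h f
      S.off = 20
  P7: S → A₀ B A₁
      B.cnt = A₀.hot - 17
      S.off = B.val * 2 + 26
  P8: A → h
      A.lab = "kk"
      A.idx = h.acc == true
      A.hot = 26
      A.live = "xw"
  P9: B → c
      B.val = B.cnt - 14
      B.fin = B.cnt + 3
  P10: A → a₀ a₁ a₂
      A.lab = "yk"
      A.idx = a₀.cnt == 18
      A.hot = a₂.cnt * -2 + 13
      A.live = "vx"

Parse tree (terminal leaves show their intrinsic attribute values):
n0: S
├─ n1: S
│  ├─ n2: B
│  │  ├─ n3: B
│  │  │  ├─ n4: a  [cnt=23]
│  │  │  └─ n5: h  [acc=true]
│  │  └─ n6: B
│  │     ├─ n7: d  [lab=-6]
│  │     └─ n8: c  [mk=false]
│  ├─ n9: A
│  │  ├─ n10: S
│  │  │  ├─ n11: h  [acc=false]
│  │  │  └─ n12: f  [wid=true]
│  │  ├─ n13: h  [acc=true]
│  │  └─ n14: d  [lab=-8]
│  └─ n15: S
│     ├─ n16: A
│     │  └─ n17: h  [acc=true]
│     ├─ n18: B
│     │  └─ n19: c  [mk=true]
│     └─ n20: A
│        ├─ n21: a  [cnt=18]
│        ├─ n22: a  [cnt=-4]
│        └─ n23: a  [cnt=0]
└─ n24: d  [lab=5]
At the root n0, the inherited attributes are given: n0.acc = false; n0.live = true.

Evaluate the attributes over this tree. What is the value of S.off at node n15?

1. n0.acc = false  [given at root]
2. n0.live = true  [given at root]
3. n1.acc = true  [true]
4. n1.live = false  [S₀.acc == true]
5. n2.cnt = 0  [0]
6. n3.cnt = -3  [B₀.cnt - 3]
7. n4.cnt = 23  [terminal]
8. n5.acc = true  [terminal]
9. n3.val = 11  [(if h.acc then B.cnt else a.cnt) + 14]
10. n3.fin = 7  [B.cnt * 2 + 13]
11. n6.cnt = -3  [B₀.cnt - 3]
12. n7.lab = -6  [terminal]
13. n8.mk = false  [terminal]
14. n6.val = 27  [d.lab + B.cnt + 36]
15. n6.fin = 0  [(if c.mk then d.lab else B.cnt) + 3]
16. n2.val = -4  [B₂.val * 2 - 58]
17. n2.fin = 27  [B₀.cnt + 27]
18. n10.acc = true  [true]
19. n10.live = false  [false]
20. n11.acc = false  [terminal]
21. n12.wid = true  [terminal]
22. n10.off = 20  [20]
23. n13.acc = true  [terminal]
24. n14.lab = -8  [terminal]
25. n9.lab = "xm"  ["xm"]
26. n9.idx = true  [true]
27. n9.hot = 3  [d.lab + 11]
28. n9.live = "xm"  ["xm"]
29. n15.acc = false  [S₀.live == true]
30. n15.live = false  [S₀.acc == false]
31. n17.acc = true  [terminal]
32. n16.lab = "kk"  ["kk"]
33. n16.idx = true  [h.acc == true]
34. n16.hot = 26  [26]
35. n16.live = "xw"  ["xw"]
36. n18.cnt = 9  [A₀.hot - 17]
37. n19.mk = true  [terminal]
38. n18.val = -5  [B.cnt - 14]
39. n18.fin = 12  [B.cnt + 3]
40. n21.cnt = 18  [terminal]
41. n22.cnt = -4  [terminal]
42. n23.cnt = 0  [terminal]
43. n20.lab = "yk"  ["yk"]
44. n20.idx = true  [a₀.cnt == 18]
45. n20.hot = 13  [a₂.cnt * -2 + 13]
46. n20.live = "vx"  ["vx"]
47. n15.off = 16  [B.val * 2 + 26]
48. n1.off = 0  [len(A.lab) - 2]
49. n24.lab = 5  [terminal]
50. n0.off = 6  [(if S₀.acc then S₁.off else d.lab) + 1]

16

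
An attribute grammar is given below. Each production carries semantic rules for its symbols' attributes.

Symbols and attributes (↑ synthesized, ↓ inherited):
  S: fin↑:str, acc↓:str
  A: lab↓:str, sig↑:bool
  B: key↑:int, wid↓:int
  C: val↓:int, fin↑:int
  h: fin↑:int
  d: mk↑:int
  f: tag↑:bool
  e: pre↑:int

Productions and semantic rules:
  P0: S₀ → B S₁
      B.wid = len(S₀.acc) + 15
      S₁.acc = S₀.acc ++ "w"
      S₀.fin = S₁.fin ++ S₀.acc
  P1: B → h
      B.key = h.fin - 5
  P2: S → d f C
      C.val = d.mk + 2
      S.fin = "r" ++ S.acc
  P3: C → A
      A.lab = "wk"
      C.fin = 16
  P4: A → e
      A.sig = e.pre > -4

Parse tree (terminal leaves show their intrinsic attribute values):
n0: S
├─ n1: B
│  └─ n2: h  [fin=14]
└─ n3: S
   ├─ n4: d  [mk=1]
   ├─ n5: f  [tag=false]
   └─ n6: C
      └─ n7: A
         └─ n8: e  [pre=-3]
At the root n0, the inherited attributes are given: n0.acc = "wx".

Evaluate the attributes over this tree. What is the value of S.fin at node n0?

1. n0.acc = "wx"  [given at root]
2. n1.wid = 17  [len(S₀.acc) + 15]
3. n2.fin = 14  [terminal]
4. n1.key = 9  [h.fin - 5]
5. n3.acc = "wxw"  [S₀.acc ++ "w"]
6. n4.mk = 1  [terminal]
7. n5.tag = false  [terminal]
8. n6.val = 3  [d.mk + 2]
9. n7.lab = "wk"  ["wk"]
10. n8.pre = -3  [terminal]
11. n7.sig = true  [e.pre > -4]
12. n6.fin = 16  [16]
13. n3.fin = "rwxw"  ["r" ++ S.acc]
14. n0.fin = "rwxwwx"  [S₁.fin ++ S₀.acc]

"rwxwwx"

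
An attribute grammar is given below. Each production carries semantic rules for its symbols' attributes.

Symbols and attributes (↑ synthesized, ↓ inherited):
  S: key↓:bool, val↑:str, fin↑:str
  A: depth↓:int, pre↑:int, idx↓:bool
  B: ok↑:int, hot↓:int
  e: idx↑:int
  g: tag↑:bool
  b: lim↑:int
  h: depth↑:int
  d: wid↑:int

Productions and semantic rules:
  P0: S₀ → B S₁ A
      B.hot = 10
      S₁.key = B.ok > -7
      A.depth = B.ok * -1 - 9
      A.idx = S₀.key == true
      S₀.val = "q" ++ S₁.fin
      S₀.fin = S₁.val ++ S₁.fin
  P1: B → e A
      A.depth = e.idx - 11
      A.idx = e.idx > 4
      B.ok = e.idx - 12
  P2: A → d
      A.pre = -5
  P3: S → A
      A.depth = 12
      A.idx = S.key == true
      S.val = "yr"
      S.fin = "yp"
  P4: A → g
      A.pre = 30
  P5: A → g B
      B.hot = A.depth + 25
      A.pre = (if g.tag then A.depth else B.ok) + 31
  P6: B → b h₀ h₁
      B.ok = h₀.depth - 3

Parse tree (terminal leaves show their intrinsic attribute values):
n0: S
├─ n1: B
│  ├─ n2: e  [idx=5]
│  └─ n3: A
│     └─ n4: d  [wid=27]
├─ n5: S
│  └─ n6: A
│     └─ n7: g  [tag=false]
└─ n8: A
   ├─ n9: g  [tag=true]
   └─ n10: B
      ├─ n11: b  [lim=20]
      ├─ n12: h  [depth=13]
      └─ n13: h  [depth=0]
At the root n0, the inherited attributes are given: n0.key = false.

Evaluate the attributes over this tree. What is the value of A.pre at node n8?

1. n0.key = false  [given at root]
2. n1.hot = 10  [10]
3. n2.idx = 5  [terminal]
4. n3.depth = -6  [e.idx - 11]
5. n3.idx = true  [e.idx > 4]
6. n4.wid = 27  [terminal]
7. n3.pre = -5  [-5]
8. n1.ok = -7  [e.idx - 12]
9. n5.key = false  [B.ok > -7]
10. n6.depth = 12  [12]
11. n6.idx = false  [S.key == true]
12. n7.tag = false  [terminal]
13. n6.pre = 30  [30]
14. n5.val = "yr"  ["yr"]
15. n5.fin = "yp"  ["yp"]
16. n8.depth = -2  [B.ok * -1 - 9]
17. n8.idx = false  [S₀.key == true]
18. n9.tag = true  [terminal]
19. n10.hot = 23  [A.depth + 25]
20. n11.lim = 20  [terminal]
21. n12.depth = 13  [terminal]
22. n13.depth = 0  [terminal]
23. n10.ok = 10  [h₀.depth - 3]
24. n8.pre = 29  [(if g.tag then A.depth else B.ok) + 31]
25. n0.val = "qyp"  ["q" ++ S₁.fin]
26. n0.fin = "yryp"  [S₁.val ++ S₁.fin]

29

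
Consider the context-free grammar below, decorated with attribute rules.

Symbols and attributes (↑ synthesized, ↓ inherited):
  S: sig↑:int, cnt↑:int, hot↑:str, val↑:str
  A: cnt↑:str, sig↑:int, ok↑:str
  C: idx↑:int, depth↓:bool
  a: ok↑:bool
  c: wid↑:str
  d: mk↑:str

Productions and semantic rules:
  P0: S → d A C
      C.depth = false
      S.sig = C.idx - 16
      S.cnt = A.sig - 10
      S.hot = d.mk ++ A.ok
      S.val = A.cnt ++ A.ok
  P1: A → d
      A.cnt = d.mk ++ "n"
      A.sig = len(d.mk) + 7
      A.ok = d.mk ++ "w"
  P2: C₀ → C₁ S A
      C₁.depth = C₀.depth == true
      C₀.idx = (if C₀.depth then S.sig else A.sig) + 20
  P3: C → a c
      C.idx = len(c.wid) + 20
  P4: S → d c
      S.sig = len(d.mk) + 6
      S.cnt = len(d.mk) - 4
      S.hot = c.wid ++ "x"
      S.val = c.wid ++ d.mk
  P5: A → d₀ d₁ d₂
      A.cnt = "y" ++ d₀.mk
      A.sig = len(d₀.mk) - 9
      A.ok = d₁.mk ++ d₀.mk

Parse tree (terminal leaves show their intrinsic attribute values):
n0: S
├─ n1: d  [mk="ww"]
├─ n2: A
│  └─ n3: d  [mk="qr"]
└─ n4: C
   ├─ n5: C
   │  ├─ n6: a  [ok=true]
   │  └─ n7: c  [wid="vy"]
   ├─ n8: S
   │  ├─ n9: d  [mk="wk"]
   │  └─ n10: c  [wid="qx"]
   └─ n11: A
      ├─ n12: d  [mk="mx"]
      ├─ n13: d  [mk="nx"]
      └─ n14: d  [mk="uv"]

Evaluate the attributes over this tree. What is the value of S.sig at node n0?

-3

1. n1.mk = "ww"  [terminal]
2. n3.mk = "qr"  [terminal]
3. n2.cnt = "qrn"  [d.mk ++ "n"]
4. n2.sig = 9  [len(d.mk) + 7]
5. n2.ok = "qrw"  [d.mk ++ "w"]
6. n4.depth = false  [false]
7. n5.depth = false  [C₀.depth == true]
8. n6.ok = true  [terminal]
9. n7.wid = "vy"  [terminal]
10. n5.idx = 22  [len(c.wid) + 20]
11. n9.mk = "wk"  [terminal]
12. n10.wid = "qx"  [terminal]
13. n8.sig = 8  [len(d.mk) + 6]
14. n8.cnt = -2  [len(d.mk) - 4]
15. n8.hot = "qxx"  [c.wid ++ "x"]
16. n8.val = "qxwk"  [c.wid ++ d.mk]
17. n12.mk = "mx"  [terminal]
18. n13.mk = "nx"  [terminal]
19. n14.mk = "uv"  [terminal]
20. n11.cnt = "ymx"  ["y" ++ d₀.mk]
21. n11.sig = -7  [len(d₀.mk) - 9]
22. n11.ok = "nxmx"  [d₁.mk ++ d₀.mk]
23. n4.idx = 13  [(if C₀.depth then S.sig else A.sig) + 20]
24. n0.sig = -3  [C.idx - 16]
25. n0.cnt = -1  [A.sig - 10]
26. n0.hot = "wwqrw"  [d.mk ++ A.ok]
27. n0.val = "qrnqrw"  [A.cnt ++ A.ok]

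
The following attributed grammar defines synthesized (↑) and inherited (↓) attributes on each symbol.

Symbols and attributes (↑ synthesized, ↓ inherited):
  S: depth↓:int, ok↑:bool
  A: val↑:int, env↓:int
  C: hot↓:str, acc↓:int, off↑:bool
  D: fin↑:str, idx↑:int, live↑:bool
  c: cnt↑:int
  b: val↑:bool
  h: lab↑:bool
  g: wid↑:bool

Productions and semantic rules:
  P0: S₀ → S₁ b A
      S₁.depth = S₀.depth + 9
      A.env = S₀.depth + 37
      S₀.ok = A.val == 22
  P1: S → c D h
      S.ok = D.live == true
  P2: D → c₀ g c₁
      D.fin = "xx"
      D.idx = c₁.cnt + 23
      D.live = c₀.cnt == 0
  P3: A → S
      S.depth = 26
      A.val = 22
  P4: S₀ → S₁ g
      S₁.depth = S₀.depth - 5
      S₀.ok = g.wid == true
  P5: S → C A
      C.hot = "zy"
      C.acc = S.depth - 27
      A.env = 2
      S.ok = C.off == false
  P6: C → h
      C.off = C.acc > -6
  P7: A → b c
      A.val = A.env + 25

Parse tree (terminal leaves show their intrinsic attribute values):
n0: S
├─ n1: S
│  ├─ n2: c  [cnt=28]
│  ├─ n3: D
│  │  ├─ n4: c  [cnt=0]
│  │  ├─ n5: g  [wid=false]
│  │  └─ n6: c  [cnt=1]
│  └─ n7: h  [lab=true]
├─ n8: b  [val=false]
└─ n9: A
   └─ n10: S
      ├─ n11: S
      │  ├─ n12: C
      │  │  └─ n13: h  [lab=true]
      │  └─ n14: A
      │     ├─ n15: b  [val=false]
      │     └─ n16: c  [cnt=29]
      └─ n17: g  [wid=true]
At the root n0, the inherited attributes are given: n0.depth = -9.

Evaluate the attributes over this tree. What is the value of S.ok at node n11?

1. n0.depth = -9  [given at root]
2. n1.depth = 0  [S₀.depth + 9]
3. n2.cnt = 28  [terminal]
4. n4.cnt = 0  [terminal]
5. n5.wid = false  [terminal]
6. n6.cnt = 1  [terminal]
7. n3.fin = "xx"  ["xx"]
8. n3.idx = 24  [c₁.cnt + 23]
9. n3.live = true  [c₀.cnt == 0]
10. n7.lab = true  [terminal]
11. n1.ok = true  [D.live == true]
12. n8.val = false  [terminal]
13. n9.env = 28  [S₀.depth + 37]
14. n10.depth = 26  [26]
15. n11.depth = 21  [S₀.depth - 5]
16. n12.hot = "zy"  ["zy"]
17. n12.acc = -6  [S.depth - 27]
18. n13.lab = true  [terminal]
19. n12.off = false  [C.acc > -6]
20. n14.env = 2  [2]
21. n15.val = false  [terminal]
22. n16.cnt = 29  [terminal]
23. n14.val = 27  [A.env + 25]
24. n11.ok = true  [C.off == false]
25. n17.wid = true  [terminal]
26. n10.ok = true  [g.wid == true]
27. n9.val = 22  [22]
28. n0.ok = true  [A.val == 22]

true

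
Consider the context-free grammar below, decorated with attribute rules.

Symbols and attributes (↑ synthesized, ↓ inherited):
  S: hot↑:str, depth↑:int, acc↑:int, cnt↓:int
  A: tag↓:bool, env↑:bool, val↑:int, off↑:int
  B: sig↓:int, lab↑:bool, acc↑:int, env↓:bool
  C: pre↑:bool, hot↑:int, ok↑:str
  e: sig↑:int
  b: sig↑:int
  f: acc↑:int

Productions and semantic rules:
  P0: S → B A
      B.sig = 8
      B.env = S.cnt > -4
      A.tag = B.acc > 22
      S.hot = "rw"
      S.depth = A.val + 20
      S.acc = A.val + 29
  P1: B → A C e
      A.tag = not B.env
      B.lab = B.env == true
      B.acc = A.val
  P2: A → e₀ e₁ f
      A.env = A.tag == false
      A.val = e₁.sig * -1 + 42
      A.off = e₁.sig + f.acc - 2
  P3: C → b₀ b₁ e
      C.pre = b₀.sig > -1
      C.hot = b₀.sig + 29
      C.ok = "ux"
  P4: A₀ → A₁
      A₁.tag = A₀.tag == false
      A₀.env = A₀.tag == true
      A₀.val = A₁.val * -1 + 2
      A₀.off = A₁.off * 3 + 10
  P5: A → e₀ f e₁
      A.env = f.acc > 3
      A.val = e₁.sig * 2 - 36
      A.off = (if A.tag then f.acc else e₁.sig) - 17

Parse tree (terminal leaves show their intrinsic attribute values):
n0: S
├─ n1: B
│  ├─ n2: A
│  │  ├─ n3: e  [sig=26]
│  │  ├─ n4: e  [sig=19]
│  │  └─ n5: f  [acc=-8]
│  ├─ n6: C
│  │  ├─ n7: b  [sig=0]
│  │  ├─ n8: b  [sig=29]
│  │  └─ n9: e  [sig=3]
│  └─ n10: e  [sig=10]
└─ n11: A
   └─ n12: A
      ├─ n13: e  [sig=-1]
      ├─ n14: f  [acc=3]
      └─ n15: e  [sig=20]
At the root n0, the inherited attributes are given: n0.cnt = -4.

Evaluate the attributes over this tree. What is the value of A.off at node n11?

19

1. n0.cnt = -4  [given at root]
2. n1.sig = 8  [8]
3. n1.env = false  [S.cnt > -4]
4. n2.tag = true  [not B.env]
5. n3.sig = 26  [terminal]
6. n4.sig = 19  [terminal]
7. n5.acc = -8  [terminal]
8. n2.env = false  [A.tag == false]
9. n2.val = 23  [e₁.sig * -1 + 42]
10. n2.off = 9  [e₁.sig + f.acc - 2]
11. n7.sig = 0  [terminal]
12. n8.sig = 29  [terminal]
13. n9.sig = 3  [terminal]
14. n6.pre = true  [b₀.sig > -1]
15. n6.hot = 29  [b₀.sig + 29]
16. n6.ok = "ux"  ["ux"]
17. n10.sig = 10  [terminal]
18. n1.lab = false  [B.env == true]
19. n1.acc = 23  [A.val]
20. n11.tag = true  [B.acc > 22]
21. n12.tag = false  [A₀.tag == false]
22. n13.sig = -1  [terminal]
23. n14.acc = 3  [terminal]
24. n15.sig = 20  [terminal]
25. n12.env = false  [f.acc > 3]
26. n12.val = 4  [e₁.sig * 2 - 36]
27. n12.off = 3  [(if A.tag then f.acc else e₁.sig) - 17]
28. n11.env = true  [A₀.tag == true]
29. n11.val = -2  [A₁.val * -1 + 2]
30. n11.off = 19  [A₁.off * 3 + 10]
31. n0.hot = "rw"  ["rw"]
32. n0.depth = 18  [A.val + 20]
33. n0.acc = 27  [A.val + 29]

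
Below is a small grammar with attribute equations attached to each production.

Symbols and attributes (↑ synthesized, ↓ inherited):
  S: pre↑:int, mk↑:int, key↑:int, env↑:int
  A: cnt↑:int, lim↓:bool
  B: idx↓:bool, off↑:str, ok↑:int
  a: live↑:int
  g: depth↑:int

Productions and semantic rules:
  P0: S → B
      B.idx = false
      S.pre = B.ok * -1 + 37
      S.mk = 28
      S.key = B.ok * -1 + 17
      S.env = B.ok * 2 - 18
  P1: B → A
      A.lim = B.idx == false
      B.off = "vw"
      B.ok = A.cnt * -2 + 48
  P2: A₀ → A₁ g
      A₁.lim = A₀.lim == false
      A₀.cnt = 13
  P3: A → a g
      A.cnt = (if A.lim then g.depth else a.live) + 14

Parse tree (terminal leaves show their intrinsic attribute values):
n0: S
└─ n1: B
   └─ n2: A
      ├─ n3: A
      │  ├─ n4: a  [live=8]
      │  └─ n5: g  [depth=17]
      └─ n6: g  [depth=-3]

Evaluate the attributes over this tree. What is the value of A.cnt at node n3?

1. n1.idx = false  [false]
2. n2.lim = true  [B.idx == false]
3. n3.lim = false  [A₀.lim == false]
4. n4.live = 8  [terminal]
5. n5.depth = 17  [terminal]
6. n3.cnt = 22  [(if A.lim then g.depth else a.live) + 14]
7. n6.depth = -3  [terminal]
8. n2.cnt = 13  [13]
9. n1.off = "vw"  ["vw"]
10. n1.ok = 22  [A.cnt * -2 + 48]
11. n0.pre = 15  [B.ok * -1 + 37]
12. n0.mk = 28  [28]
13. n0.key = -5  [B.ok * -1 + 17]
14. n0.env = 26  [B.ok * 2 - 18]

22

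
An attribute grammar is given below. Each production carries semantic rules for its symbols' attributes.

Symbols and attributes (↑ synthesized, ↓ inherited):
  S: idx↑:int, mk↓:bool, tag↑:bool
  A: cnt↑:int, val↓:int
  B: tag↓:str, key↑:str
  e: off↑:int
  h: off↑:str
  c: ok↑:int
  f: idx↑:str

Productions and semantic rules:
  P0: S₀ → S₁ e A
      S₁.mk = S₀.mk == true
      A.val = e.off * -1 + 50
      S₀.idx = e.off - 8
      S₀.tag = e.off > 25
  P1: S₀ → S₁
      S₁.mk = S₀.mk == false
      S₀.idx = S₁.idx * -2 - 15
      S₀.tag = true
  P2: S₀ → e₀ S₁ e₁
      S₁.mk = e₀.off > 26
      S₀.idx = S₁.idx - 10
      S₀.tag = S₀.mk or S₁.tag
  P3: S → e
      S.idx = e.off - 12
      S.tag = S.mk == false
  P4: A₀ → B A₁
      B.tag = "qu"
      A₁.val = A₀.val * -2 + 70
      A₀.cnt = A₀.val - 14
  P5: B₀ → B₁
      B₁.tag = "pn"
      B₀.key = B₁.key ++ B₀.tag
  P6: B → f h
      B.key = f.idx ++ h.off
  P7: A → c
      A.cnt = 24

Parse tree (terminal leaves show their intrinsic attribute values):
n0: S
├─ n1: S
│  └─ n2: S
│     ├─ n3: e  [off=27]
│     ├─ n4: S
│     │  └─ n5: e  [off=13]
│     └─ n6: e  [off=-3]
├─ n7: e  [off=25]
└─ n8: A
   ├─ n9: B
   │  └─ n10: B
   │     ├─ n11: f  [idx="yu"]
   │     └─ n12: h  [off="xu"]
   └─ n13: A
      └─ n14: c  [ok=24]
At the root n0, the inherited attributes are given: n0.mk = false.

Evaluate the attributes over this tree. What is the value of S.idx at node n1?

3

1. n0.mk = false  [given at root]
2. n1.mk = false  [S₀.mk == true]
3. n2.mk = true  [S₀.mk == false]
4. n3.off = 27  [terminal]
5. n4.mk = true  [e₀.off > 26]
6. n5.off = 13  [terminal]
7. n4.idx = 1  [e.off - 12]
8. n4.tag = false  [S.mk == false]
9. n6.off = -3  [terminal]
10. n2.idx = -9  [S₁.idx - 10]
11. n2.tag = true  [S₀.mk or S₁.tag]
12. n1.idx = 3  [S₁.idx * -2 - 15]
13. n1.tag = true  [true]
14. n7.off = 25  [terminal]
15. n8.val = 25  [e.off * -1 + 50]
16. n9.tag = "qu"  ["qu"]
17. n10.tag = "pn"  ["pn"]
18. n11.idx = "yu"  [terminal]
19. n12.off = "xu"  [terminal]
20. n10.key = "yuxu"  [f.idx ++ h.off]
21. n9.key = "yuxuqu"  [B₁.key ++ B₀.tag]
22. n13.val = 20  [A₀.val * -2 + 70]
23. n14.ok = 24  [terminal]
24. n13.cnt = 24  [24]
25. n8.cnt = 11  [A₀.val - 14]
26. n0.idx = 17  [e.off - 8]
27. n0.tag = false  [e.off > 25]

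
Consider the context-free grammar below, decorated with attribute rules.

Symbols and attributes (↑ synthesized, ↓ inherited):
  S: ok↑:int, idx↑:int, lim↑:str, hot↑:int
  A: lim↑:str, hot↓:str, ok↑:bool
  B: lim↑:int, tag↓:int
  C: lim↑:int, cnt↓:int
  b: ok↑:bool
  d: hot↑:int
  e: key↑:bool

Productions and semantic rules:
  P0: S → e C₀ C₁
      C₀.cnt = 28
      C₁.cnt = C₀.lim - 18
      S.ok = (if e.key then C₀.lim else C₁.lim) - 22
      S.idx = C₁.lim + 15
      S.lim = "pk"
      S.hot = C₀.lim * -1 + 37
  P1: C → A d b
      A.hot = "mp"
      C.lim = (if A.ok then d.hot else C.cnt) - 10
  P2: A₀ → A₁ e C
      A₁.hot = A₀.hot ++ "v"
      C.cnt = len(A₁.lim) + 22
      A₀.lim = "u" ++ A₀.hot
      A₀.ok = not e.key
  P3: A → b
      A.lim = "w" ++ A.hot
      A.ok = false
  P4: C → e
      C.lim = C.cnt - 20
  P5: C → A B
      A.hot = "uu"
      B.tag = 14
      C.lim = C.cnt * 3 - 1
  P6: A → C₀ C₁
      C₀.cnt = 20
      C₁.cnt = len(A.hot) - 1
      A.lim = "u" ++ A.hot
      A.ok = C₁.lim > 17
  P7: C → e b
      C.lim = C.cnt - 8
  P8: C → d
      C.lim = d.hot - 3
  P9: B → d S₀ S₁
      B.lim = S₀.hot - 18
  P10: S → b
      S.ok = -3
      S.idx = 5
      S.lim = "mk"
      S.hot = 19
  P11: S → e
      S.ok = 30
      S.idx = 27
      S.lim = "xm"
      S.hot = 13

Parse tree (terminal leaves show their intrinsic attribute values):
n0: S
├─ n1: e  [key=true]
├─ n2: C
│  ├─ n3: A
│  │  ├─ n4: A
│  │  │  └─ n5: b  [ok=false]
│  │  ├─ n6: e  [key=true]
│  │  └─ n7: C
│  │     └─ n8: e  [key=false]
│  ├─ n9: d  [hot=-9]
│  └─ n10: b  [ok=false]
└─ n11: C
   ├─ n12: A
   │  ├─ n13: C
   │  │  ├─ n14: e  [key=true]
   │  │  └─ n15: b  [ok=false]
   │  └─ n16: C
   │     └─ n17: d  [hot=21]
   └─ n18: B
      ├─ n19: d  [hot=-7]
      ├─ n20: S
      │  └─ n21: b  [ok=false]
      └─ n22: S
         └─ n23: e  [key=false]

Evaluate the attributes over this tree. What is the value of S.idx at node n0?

1. n1.key = true  [terminal]
2. n2.cnt = 28  [28]
3. n3.hot = "mp"  ["mp"]
4. n4.hot = "mpv"  [A₀.hot ++ "v"]
5. n5.ok = false  [terminal]
6. n4.lim = "wmpv"  ["w" ++ A.hot]
7. n4.ok = false  [false]
8. n6.key = true  [terminal]
9. n7.cnt = 26  [len(A₁.lim) + 22]
10. n8.key = false  [terminal]
11. n7.lim = 6  [C.cnt - 20]
12. n3.lim = "ump"  ["u" ++ A₀.hot]
13. n3.ok = false  [not e.key]
14. n9.hot = -9  [terminal]
15. n10.ok = false  [terminal]
16. n2.lim = 18  [(if A.ok then d.hot else C.cnt) - 10]
17. n11.cnt = 0  [C₀.lim - 18]
18. n12.hot = "uu"  ["uu"]
19. n13.cnt = 20  [20]
20. n14.key = true  [terminal]
21. n15.ok = false  [terminal]
22. n13.lim = 12  [C.cnt - 8]
23. n16.cnt = 1  [len(A.hot) - 1]
24. n17.hot = 21  [terminal]
25. n16.lim = 18  [d.hot - 3]
26. n12.lim = "uuu"  ["u" ++ A.hot]
27. n12.ok = true  [C₁.lim > 17]
28. n18.tag = 14  [14]
29. n19.hot = -7  [terminal]
30. n21.ok = false  [terminal]
31. n20.ok = -3  [-3]
32. n20.idx = 5  [5]
33. n20.lim = "mk"  ["mk"]
34. n20.hot = 19  [19]
35. n23.key = false  [terminal]
36. n22.ok = 30  [30]
37. n22.idx = 27  [27]
38. n22.lim = "xm"  ["xm"]
39. n22.hot = 13  [13]
40. n18.lim = 1  [S₀.hot - 18]
41. n11.lim = -1  [C.cnt * 3 - 1]
42. n0.ok = -4  [(if e.key then C₀.lim else C₁.lim) - 22]
43. n0.idx = 14  [C₁.lim + 15]
44. n0.lim = "pk"  ["pk"]
45. n0.hot = 19  [C₀.lim * -1 + 37]

14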